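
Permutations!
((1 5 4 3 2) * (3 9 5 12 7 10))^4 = ((1 12 7 10 3 2)(4 9 5))^4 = (1 3 7)(2 10 12)(4 9 5)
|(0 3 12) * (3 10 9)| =5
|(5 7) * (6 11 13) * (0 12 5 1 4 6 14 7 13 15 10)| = 12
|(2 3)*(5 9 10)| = 6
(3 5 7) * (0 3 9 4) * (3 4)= (0 4)(3 5 7 9)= [4, 1, 2, 5, 0, 7, 6, 9, 8, 3]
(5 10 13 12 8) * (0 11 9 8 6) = (0 11 9 8 5 10 13 12 6) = [11, 1, 2, 3, 4, 10, 0, 7, 5, 8, 13, 9, 6, 12]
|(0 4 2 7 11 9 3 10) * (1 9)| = 9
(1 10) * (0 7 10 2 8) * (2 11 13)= [7, 11, 8, 3, 4, 5, 6, 10, 0, 9, 1, 13, 12, 2]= (0 7 10 1 11 13 2 8)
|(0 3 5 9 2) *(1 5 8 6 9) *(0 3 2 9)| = 10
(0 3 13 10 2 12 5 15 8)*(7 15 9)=(0 3 13 10 2 12 5 9 7 15 8)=[3, 1, 12, 13, 4, 9, 6, 15, 0, 7, 2, 11, 5, 10, 14, 8]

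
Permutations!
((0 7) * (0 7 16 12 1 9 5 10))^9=(0 12 9 10 16 1 5)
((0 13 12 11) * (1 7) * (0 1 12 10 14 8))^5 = (14)(1 7 12 11)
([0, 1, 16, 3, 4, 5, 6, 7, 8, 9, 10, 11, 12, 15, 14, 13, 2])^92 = [0, 1, 2, 3, 4, 5, 6, 7, 8, 9, 10, 11, 12, 13, 14, 15, 16]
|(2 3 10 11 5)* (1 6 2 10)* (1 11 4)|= |(1 6 2 3 11 5 10 4)|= 8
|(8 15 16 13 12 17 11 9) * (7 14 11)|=10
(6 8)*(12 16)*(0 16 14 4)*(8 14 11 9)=[16, 1, 2, 3, 0, 5, 14, 7, 6, 8, 10, 9, 11, 13, 4, 15, 12]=(0 16 12 11 9 8 6 14 4)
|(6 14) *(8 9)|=2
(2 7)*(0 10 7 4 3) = [10, 1, 4, 0, 3, 5, 6, 2, 8, 9, 7] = (0 10 7 2 4 3)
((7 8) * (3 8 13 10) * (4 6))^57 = ((3 8 7 13 10)(4 6))^57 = (3 7 10 8 13)(4 6)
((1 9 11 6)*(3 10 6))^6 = ((1 9 11 3 10 6))^6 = (11)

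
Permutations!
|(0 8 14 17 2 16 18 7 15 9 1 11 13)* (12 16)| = 14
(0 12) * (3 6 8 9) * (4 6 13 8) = (0 12)(3 13 8 9)(4 6) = [12, 1, 2, 13, 6, 5, 4, 7, 9, 3, 10, 11, 0, 8]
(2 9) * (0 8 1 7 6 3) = (0 8 1 7 6 3)(2 9) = [8, 7, 9, 0, 4, 5, 3, 6, 1, 2]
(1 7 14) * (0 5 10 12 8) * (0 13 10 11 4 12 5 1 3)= [1, 7, 2, 0, 12, 11, 6, 14, 13, 9, 5, 4, 8, 10, 3]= (0 1 7 14 3)(4 12 8 13 10 5 11)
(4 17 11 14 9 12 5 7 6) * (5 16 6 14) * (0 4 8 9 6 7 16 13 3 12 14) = (0 4 17 11 5 16 7)(3 12 13)(6 8 9 14) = [4, 1, 2, 12, 17, 16, 8, 0, 9, 14, 10, 5, 13, 3, 6, 15, 7, 11]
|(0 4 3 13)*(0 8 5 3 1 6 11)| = 20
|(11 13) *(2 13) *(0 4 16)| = 3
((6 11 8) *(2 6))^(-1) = (2 8 11 6)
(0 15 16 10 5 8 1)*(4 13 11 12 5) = (0 15 16 10 4 13 11 12 5 8 1) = [15, 0, 2, 3, 13, 8, 6, 7, 1, 9, 4, 12, 5, 11, 14, 16, 10]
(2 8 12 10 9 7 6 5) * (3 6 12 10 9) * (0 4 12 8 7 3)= (0 4 12 9 3 6 5 2 7 8 10)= [4, 1, 7, 6, 12, 2, 5, 8, 10, 3, 0, 11, 9]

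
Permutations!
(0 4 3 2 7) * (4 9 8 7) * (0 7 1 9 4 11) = (0 4 3 2 11)(1 9 8) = [4, 9, 11, 2, 3, 5, 6, 7, 1, 8, 10, 0]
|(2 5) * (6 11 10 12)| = 4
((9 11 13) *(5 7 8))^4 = (5 7 8)(9 11 13)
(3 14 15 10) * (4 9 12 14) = (3 4 9 12 14 15 10) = [0, 1, 2, 4, 9, 5, 6, 7, 8, 12, 3, 11, 14, 13, 15, 10]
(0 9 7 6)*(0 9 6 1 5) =(0 6 9 7 1 5) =[6, 5, 2, 3, 4, 0, 9, 1, 8, 7]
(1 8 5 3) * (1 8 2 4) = [0, 2, 4, 8, 1, 3, 6, 7, 5] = (1 2 4)(3 8 5)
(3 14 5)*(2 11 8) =(2 11 8)(3 14 5) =[0, 1, 11, 14, 4, 3, 6, 7, 2, 9, 10, 8, 12, 13, 5]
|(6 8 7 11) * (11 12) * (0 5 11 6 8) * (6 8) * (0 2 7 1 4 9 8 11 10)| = 60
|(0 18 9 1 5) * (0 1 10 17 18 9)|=10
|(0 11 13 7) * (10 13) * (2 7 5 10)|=|(0 11 2 7)(5 10 13)|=12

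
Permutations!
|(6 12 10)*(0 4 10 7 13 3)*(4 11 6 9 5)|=28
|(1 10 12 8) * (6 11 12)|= 6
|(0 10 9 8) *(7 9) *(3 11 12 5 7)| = |(0 10 3 11 12 5 7 9 8)| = 9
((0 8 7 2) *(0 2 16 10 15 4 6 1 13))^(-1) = (0 13 1 6 4 15 10 16 7 8)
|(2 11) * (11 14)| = 3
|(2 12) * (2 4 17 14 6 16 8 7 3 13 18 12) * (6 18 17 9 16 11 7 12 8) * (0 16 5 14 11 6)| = 70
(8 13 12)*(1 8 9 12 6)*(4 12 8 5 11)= (1 5 11 4 12 9 8 13 6)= [0, 5, 2, 3, 12, 11, 1, 7, 13, 8, 10, 4, 9, 6]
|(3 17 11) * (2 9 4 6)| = |(2 9 4 6)(3 17 11)| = 12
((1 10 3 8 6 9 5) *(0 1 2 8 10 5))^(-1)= ((0 1 5 2 8 6 9)(3 10))^(-1)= (0 9 6 8 2 5 1)(3 10)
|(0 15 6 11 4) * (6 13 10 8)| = |(0 15 13 10 8 6 11 4)| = 8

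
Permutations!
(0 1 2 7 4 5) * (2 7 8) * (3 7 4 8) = (0 1 4 5)(2 3 7 8) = [1, 4, 3, 7, 5, 0, 6, 8, 2]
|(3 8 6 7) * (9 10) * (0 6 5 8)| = |(0 6 7 3)(5 8)(9 10)| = 4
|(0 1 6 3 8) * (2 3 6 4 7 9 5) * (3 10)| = |(0 1 4 7 9 5 2 10 3 8)| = 10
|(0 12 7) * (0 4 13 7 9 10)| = |(0 12 9 10)(4 13 7)| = 12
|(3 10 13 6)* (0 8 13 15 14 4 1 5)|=11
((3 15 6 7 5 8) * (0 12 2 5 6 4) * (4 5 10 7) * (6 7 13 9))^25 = (0 12 2 10 13 9 6 4)(3 15 5 8)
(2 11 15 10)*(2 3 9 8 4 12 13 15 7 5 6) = [0, 1, 11, 9, 12, 6, 2, 5, 4, 8, 3, 7, 13, 15, 14, 10] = (2 11 7 5 6)(3 9 8 4 12 13 15 10)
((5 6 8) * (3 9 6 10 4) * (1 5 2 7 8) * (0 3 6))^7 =((0 3 9)(1 5 10 4 6)(2 7 8))^7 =(0 3 9)(1 10 6 5 4)(2 7 8)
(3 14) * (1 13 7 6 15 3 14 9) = [0, 13, 2, 9, 4, 5, 15, 6, 8, 1, 10, 11, 12, 7, 14, 3] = (1 13 7 6 15 3 9)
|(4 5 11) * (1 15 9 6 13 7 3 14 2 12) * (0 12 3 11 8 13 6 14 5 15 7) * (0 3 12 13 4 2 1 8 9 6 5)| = |(0 13 3)(1 7 11 2 12 8 4 15 6 5 9 14)| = 12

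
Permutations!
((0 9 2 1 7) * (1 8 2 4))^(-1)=(0 7 1 4 9)(2 8)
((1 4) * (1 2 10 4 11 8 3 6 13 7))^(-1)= (1 7 13 6 3 8 11)(2 4 10)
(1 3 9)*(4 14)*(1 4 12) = (1 3 9 4 14 12) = [0, 3, 2, 9, 14, 5, 6, 7, 8, 4, 10, 11, 1, 13, 12]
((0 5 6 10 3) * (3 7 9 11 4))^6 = ((0 5 6 10 7 9 11 4 3))^6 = (0 11 10)(3 9 6)(4 7 5)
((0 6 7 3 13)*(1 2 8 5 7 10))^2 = (0 10 2 5 3)(1 8 7 13 6)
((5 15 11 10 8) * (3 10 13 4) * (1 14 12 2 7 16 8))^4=(1 7 15 3 12 8 13)(2 5 4 14 16 11 10)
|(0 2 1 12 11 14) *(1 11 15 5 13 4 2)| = |(0 1 12 15 5 13 4 2 11 14)| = 10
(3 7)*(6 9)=(3 7)(6 9)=[0, 1, 2, 7, 4, 5, 9, 3, 8, 6]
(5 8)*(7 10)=[0, 1, 2, 3, 4, 8, 6, 10, 5, 9, 7]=(5 8)(7 10)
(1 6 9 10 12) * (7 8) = [0, 6, 2, 3, 4, 5, 9, 8, 7, 10, 12, 11, 1] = (1 6 9 10 12)(7 8)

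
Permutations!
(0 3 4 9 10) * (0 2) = (0 3 4 9 10 2) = [3, 1, 0, 4, 9, 5, 6, 7, 8, 10, 2]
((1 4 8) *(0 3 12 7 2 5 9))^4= (0 2 3 5 12 9 7)(1 4 8)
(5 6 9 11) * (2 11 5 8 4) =[0, 1, 11, 3, 2, 6, 9, 7, 4, 5, 10, 8] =(2 11 8 4)(5 6 9)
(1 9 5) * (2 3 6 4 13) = (1 9 5)(2 3 6 4 13) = [0, 9, 3, 6, 13, 1, 4, 7, 8, 5, 10, 11, 12, 2]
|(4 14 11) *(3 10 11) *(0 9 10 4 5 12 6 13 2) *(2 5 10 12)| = 42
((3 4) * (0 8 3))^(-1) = (0 4 3 8)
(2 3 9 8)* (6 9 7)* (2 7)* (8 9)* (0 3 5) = (9)(0 3 2 5)(6 8 7) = [3, 1, 5, 2, 4, 0, 8, 6, 7, 9]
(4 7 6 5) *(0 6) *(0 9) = [6, 1, 2, 3, 7, 4, 5, 9, 8, 0] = (0 6 5 4 7 9)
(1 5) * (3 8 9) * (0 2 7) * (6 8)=(0 2 7)(1 5)(3 6 8 9)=[2, 5, 7, 6, 4, 1, 8, 0, 9, 3]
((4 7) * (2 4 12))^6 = (2 7)(4 12)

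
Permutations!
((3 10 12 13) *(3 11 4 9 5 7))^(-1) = ((3 10 12 13 11 4 9 5 7))^(-1) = (3 7 5 9 4 11 13 12 10)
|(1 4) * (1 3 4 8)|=|(1 8)(3 4)|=2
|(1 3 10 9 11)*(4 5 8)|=|(1 3 10 9 11)(4 5 8)|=15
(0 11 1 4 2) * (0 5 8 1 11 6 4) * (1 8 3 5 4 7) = [6, 0, 4, 5, 2, 3, 7, 1, 8, 9, 10, 11] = (11)(0 6 7 1)(2 4)(3 5)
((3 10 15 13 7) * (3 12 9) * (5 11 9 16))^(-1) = ((3 10 15 13 7 12 16 5 11 9))^(-1) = (3 9 11 5 16 12 7 13 15 10)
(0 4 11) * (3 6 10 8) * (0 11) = (11)(0 4)(3 6 10 8) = [4, 1, 2, 6, 0, 5, 10, 7, 3, 9, 8, 11]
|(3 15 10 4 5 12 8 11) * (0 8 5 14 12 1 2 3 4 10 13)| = 12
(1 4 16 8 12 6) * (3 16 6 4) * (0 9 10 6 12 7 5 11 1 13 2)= (0 9 10 6 13 2)(1 3 16 8 7 5 11)(4 12)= [9, 3, 0, 16, 12, 11, 13, 5, 7, 10, 6, 1, 4, 2, 14, 15, 8]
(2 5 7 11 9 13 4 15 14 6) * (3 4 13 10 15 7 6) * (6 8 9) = (2 5 8 9 10 15 14 3 4 7 11 6) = [0, 1, 5, 4, 7, 8, 2, 11, 9, 10, 15, 6, 12, 13, 3, 14]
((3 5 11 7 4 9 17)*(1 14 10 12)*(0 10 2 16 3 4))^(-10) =(0 10 12 1 14 2 16 3 5 11 7)(4 17 9)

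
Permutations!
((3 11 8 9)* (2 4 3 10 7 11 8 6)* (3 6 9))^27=((2 4 6)(3 8)(7 11 9 10))^27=(3 8)(7 10 9 11)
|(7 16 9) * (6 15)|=6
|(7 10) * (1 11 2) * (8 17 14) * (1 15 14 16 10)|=10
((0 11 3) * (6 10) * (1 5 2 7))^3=(11)(1 7 2 5)(6 10)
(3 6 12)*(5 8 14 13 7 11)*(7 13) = (3 6 12)(5 8 14 7 11) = [0, 1, 2, 6, 4, 8, 12, 11, 14, 9, 10, 5, 3, 13, 7]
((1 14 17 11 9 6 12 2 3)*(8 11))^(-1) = (1 3 2 12 6 9 11 8 17 14)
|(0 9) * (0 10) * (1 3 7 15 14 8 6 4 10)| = |(0 9 1 3 7 15 14 8 6 4 10)| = 11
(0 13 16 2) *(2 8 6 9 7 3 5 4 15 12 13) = (0 2)(3 5 4 15 12 13 16 8 6 9 7) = [2, 1, 0, 5, 15, 4, 9, 3, 6, 7, 10, 11, 13, 16, 14, 12, 8]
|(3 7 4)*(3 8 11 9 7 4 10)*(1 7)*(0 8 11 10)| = 9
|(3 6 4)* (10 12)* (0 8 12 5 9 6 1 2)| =11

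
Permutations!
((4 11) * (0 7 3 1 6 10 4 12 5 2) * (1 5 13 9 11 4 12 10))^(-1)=((0 7 3 5 2)(1 6)(9 11 10 12 13))^(-1)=(0 2 5 3 7)(1 6)(9 13 12 10 11)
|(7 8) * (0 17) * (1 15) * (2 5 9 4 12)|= 10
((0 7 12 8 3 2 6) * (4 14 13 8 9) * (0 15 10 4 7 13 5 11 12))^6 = (0 15 12 3 14)(2 5 13 10 9)(4 7 6 11 8)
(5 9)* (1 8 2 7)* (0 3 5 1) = (0 3 5 9 1 8 2 7) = [3, 8, 7, 5, 4, 9, 6, 0, 2, 1]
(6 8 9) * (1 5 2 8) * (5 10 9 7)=(1 10 9 6)(2 8 7 5)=[0, 10, 8, 3, 4, 2, 1, 5, 7, 6, 9]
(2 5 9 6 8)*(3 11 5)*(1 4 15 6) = (1 4 15 6 8 2 3 11 5 9) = [0, 4, 3, 11, 15, 9, 8, 7, 2, 1, 10, 5, 12, 13, 14, 6]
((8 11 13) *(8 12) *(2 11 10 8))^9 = ((2 11 13 12)(8 10))^9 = (2 11 13 12)(8 10)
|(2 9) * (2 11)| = |(2 9 11)| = 3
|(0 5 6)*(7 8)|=|(0 5 6)(7 8)|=6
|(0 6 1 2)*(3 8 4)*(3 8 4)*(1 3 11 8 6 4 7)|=14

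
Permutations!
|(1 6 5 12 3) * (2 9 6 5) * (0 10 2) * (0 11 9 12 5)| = 6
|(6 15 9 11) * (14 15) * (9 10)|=6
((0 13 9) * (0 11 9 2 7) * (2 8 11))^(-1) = (0 7 2 9 11 8 13)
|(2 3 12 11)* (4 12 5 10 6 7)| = 9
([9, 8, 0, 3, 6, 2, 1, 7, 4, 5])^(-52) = [0, 1, 2, 3, 4, 5, 6, 7, 8, 9]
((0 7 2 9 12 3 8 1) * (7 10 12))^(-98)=((0 10 12 3 8 1)(2 9 7))^(-98)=(0 8 12)(1 3 10)(2 9 7)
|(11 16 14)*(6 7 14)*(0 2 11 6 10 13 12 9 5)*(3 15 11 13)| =30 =|(0 2 13 12 9 5)(3 15 11 16 10)(6 7 14)|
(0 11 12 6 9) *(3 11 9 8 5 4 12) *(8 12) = (0 9)(3 11)(4 8 5)(6 12) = [9, 1, 2, 11, 8, 4, 12, 7, 5, 0, 10, 3, 6]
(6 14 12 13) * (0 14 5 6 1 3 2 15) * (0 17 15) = (0 14 12 13 1 3 2)(5 6)(15 17) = [14, 3, 0, 2, 4, 6, 5, 7, 8, 9, 10, 11, 13, 1, 12, 17, 16, 15]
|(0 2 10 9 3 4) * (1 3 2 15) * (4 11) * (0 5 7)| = |(0 15 1 3 11 4 5 7)(2 10 9)| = 24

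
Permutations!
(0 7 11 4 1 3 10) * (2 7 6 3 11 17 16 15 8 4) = (0 6 3 10)(1 11 2 7 17 16 15 8 4) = [6, 11, 7, 10, 1, 5, 3, 17, 4, 9, 0, 2, 12, 13, 14, 8, 15, 16]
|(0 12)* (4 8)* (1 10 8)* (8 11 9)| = 6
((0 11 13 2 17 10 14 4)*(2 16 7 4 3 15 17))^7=((0 11 13 16 7 4)(3 15 17 10 14))^7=(0 11 13 16 7 4)(3 17 14 15 10)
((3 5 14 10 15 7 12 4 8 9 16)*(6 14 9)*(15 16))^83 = (3 16 10 14 6 8 4 12 7 15 9 5)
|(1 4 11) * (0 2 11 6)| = |(0 2 11 1 4 6)| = 6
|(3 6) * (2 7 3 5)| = |(2 7 3 6 5)| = 5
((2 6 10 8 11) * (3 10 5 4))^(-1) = (2 11 8 10 3 4 5 6)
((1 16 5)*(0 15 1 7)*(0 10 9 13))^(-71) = (0 15 1 16 5 7 10 9 13)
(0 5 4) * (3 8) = (0 5 4)(3 8) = [5, 1, 2, 8, 0, 4, 6, 7, 3]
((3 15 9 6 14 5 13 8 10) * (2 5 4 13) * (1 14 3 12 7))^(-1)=(1 7 12 10 8 13 4 14)(2 5)(3 6 9 15)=((1 14 4 13 8 10 12 7)(2 5)(3 15 9 6))^(-1)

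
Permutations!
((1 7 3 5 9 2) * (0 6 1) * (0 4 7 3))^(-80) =(0 6 1 3 5 9 2 4 7)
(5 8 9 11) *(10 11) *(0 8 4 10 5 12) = [8, 1, 2, 3, 10, 4, 6, 7, 9, 5, 11, 12, 0] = (0 8 9 5 4 10 11 12)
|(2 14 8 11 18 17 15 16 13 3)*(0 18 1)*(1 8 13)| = 12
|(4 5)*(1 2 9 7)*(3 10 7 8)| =|(1 2 9 8 3 10 7)(4 5)| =14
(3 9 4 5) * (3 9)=(4 5 9)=[0, 1, 2, 3, 5, 9, 6, 7, 8, 4]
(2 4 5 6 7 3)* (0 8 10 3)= [8, 1, 4, 2, 5, 6, 7, 0, 10, 9, 3]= (0 8 10 3 2 4 5 6 7)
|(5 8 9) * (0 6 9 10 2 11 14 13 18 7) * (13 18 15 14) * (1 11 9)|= |(0 6 1 11 13 15 14 18 7)(2 9 5 8 10)|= 45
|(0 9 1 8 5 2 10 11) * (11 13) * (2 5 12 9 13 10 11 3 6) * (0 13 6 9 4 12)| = 18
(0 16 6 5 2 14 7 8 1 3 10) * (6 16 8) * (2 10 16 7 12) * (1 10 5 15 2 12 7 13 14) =[8, 3, 1, 16, 4, 5, 15, 6, 10, 9, 0, 11, 12, 14, 7, 2, 13] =(0 8 10)(1 3 16 13 14 7 6 15 2)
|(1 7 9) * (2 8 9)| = 5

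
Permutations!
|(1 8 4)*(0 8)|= 4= |(0 8 4 1)|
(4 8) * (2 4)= (2 4 8)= [0, 1, 4, 3, 8, 5, 6, 7, 2]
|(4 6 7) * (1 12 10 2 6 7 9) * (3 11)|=6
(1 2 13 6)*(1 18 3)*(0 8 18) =[8, 2, 13, 1, 4, 5, 0, 7, 18, 9, 10, 11, 12, 6, 14, 15, 16, 17, 3] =(0 8 18 3 1 2 13 6)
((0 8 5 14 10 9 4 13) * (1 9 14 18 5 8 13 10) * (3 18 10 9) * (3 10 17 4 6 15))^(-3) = ((0 13)(1 10 14)(3 18 5 17 4 9 6 15))^(-3) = (0 13)(3 9 5 15 4 18 6 17)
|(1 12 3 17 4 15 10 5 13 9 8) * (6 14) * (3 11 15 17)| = |(1 12 11 15 10 5 13 9 8)(4 17)(6 14)| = 18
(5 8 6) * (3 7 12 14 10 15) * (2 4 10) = (2 4 10 15 3 7 12 14)(5 8 6) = [0, 1, 4, 7, 10, 8, 5, 12, 6, 9, 15, 11, 14, 13, 2, 3]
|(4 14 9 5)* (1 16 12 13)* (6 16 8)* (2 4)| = |(1 8 6 16 12 13)(2 4 14 9 5)| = 30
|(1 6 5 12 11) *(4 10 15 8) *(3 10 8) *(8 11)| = |(1 6 5 12 8 4 11)(3 10 15)| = 21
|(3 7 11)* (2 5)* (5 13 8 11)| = |(2 13 8 11 3 7 5)| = 7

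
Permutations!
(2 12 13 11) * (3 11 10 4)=(2 12 13 10 4 3 11)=[0, 1, 12, 11, 3, 5, 6, 7, 8, 9, 4, 2, 13, 10]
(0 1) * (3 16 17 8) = (0 1)(3 16 17 8) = [1, 0, 2, 16, 4, 5, 6, 7, 3, 9, 10, 11, 12, 13, 14, 15, 17, 8]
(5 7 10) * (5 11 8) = (5 7 10 11 8) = [0, 1, 2, 3, 4, 7, 6, 10, 5, 9, 11, 8]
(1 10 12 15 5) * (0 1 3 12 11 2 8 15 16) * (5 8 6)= (0 1 10 11 2 6 5 3 12 16)(8 15)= [1, 10, 6, 12, 4, 3, 5, 7, 15, 9, 11, 2, 16, 13, 14, 8, 0]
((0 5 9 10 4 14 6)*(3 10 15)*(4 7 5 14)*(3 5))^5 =(0 6 14)(3 7 10)(5 15 9)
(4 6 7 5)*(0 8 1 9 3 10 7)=(0 8 1 9 3 10 7 5 4 6)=[8, 9, 2, 10, 6, 4, 0, 5, 1, 3, 7]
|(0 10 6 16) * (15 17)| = |(0 10 6 16)(15 17)| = 4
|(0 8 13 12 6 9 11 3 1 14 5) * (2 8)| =|(0 2 8 13 12 6 9 11 3 1 14 5)| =12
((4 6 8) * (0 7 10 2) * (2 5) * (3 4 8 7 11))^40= (0 6 2 4 5 3 10 11 7)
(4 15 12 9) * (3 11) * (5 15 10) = (3 11)(4 10 5 15 12 9) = [0, 1, 2, 11, 10, 15, 6, 7, 8, 4, 5, 3, 9, 13, 14, 12]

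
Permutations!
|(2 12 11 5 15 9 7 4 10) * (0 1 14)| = |(0 1 14)(2 12 11 5 15 9 7 4 10)| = 9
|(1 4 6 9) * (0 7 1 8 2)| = |(0 7 1 4 6 9 8 2)| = 8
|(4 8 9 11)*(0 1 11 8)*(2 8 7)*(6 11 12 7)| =|(0 1 12 7 2 8 9 6 11 4)| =10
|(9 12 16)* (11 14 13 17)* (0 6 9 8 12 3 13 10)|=9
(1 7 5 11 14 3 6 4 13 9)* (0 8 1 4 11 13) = [8, 7, 2, 6, 0, 13, 11, 5, 1, 4, 10, 14, 12, 9, 3] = (0 8 1 7 5 13 9 4)(3 6 11 14)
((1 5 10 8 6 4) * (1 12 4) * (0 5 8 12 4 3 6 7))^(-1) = (0 7 8 1 6 3 12 10 5)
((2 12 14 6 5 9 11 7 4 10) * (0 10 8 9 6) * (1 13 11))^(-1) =(0 14 12 2 10)(1 9 8 4 7 11 13)(5 6)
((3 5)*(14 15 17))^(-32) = ((3 5)(14 15 17))^(-32) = (14 15 17)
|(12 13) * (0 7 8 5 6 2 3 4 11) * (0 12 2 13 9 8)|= 10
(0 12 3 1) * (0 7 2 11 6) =[12, 7, 11, 1, 4, 5, 0, 2, 8, 9, 10, 6, 3] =(0 12 3 1 7 2 11 6)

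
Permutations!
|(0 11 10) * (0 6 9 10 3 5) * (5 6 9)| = |(0 11 3 6 5)(9 10)| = 10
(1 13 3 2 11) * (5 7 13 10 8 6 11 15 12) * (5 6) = (1 10 8 5 7 13 3 2 15 12 6 11) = [0, 10, 15, 2, 4, 7, 11, 13, 5, 9, 8, 1, 6, 3, 14, 12]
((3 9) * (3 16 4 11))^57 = (3 16 11 9 4)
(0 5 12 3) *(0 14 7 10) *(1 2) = (0 5 12 3 14 7 10)(1 2) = [5, 2, 1, 14, 4, 12, 6, 10, 8, 9, 0, 11, 3, 13, 7]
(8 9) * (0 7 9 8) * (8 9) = [7, 1, 2, 3, 4, 5, 6, 8, 9, 0] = (0 7 8 9)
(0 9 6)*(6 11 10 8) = (0 9 11 10 8 6) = [9, 1, 2, 3, 4, 5, 0, 7, 6, 11, 8, 10]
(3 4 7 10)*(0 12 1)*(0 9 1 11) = (0 12 11)(1 9)(3 4 7 10) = [12, 9, 2, 4, 7, 5, 6, 10, 8, 1, 3, 0, 11]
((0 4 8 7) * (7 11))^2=((0 4 8 11 7))^2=(0 8 7 4 11)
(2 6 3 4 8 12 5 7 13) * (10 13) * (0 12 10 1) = (0 12 5 7 1)(2 6 3 4 8 10 13) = [12, 0, 6, 4, 8, 7, 3, 1, 10, 9, 13, 11, 5, 2]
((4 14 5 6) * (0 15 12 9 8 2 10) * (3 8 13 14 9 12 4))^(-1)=(0 10 2 8 3 6 5 14 13 9 4 15)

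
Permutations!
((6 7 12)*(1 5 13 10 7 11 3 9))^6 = (1 6 13 3 7)(5 11 10 9 12)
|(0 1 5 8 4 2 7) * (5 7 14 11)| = |(0 1 7)(2 14 11 5 8 4)| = 6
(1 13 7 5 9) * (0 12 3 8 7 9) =(0 12 3 8 7 5)(1 13 9) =[12, 13, 2, 8, 4, 0, 6, 5, 7, 1, 10, 11, 3, 9]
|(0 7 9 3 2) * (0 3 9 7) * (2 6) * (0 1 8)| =3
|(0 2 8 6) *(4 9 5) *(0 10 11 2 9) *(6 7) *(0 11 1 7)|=|(0 9 5 4 11 2 8)(1 7 6 10)|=28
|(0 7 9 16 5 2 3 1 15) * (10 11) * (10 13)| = |(0 7 9 16 5 2 3 1 15)(10 11 13)| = 9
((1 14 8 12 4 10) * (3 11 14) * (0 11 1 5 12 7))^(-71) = ((0 11 14 8 7)(1 3)(4 10 5 12))^(-71) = (0 7 8 14 11)(1 3)(4 10 5 12)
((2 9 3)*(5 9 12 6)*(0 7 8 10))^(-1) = (0 10 8 7)(2 3 9 5 6 12)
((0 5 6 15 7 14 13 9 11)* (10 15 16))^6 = (0 7 5 14 6 13 16 9 10 11 15)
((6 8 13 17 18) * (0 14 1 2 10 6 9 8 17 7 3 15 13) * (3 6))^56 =((0 14 1 2 10 3 15 13 7 6 17 18 9 8))^56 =(18)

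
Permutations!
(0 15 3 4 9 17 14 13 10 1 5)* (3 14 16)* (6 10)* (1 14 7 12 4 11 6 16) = [15, 5, 2, 11, 9, 0, 10, 12, 8, 17, 14, 6, 4, 16, 13, 7, 3, 1] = (0 15 7 12 4 9 17 1 5)(3 11 6 10 14 13 16)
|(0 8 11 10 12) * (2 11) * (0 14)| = 7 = |(0 8 2 11 10 12 14)|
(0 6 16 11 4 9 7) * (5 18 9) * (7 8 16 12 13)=(0 6 12 13 7)(4 5 18 9 8 16 11)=[6, 1, 2, 3, 5, 18, 12, 0, 16, 8, 10, 4, 13, 7, 14, 15, 11, 17, 9]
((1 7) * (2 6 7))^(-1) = ((1 2 6 7))^(-1) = (1 7 6 2)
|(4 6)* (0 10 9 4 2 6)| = 4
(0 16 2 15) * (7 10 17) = (0 16 2 15)(7 10 17) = [16, 1, 15, 3, 4, 5, 6, 10, 8, 9, 17, 11, 12, 13, 14, 0, 2, 7]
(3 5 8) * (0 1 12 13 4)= [1, 12, 2, 5, 0, 8, 6, 7, 3, 9, 10, 11, 13, 4]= (0 1 12 13 4)(3 5 8)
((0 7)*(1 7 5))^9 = ((0 5 1 7))^9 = (0 5 1 7)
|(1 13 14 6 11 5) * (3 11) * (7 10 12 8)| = |(1 13 14 6 3 11 5)(7 10 12 8)| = 28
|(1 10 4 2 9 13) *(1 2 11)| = 12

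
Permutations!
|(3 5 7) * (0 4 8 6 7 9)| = |(0 4 8 6 7 3 5 9)| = 8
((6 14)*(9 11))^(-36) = ((6 14)(9 11))^(-36) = (14)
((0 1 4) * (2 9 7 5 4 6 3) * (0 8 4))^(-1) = ((0 1 6 3 2 9 7 5)(4 8))^(-1) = (0 5 7 9 2 3 6 1)(4 8)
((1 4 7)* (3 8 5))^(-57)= ((1 4 7)(3 8 5))^(-57)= (8)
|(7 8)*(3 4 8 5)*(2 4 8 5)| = 6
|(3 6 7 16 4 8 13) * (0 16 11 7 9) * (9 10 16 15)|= 42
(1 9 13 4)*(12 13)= (1 9 12 13 4)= [0, 9, 2, 3, 1, 5, 6, 7, 8, 12, 10, 11, 13, 4]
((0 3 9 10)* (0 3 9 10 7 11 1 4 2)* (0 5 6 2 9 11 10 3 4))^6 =(11)(4 7)(9 10)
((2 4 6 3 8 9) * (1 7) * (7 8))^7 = (1 7 3 6 4 2 9 8)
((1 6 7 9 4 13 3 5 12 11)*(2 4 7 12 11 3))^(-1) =((1 6 12 3 5 11)(2 4 13)(7 9))^(-1) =(1 11 5 3 12 6)(2 13 4)(7 9)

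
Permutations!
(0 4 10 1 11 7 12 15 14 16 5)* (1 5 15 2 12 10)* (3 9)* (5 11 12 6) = (0 4 1 12 2 6 5)(3 9)(7 10 11)(14 16 15) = [4, 12, 6, 9, 1, 0, 5, 10, 8, 3, 11, 7, 2, 13, 16, 14, 15]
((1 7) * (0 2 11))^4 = (0 2 11)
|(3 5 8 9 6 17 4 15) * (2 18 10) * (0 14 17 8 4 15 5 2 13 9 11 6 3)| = |(0 14 17 15)(2 18 10 13 9 3)(4 5)(6 8 11)| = 12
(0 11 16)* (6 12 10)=[11, 1, 2, 3, 4, 5, 12, 7, 8, 9, 6, 16, 10, 13, 14, 15, 0]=(0 11 16)(6 12 10)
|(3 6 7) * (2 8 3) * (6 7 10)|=|(2 8 3 7)(6 10)|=4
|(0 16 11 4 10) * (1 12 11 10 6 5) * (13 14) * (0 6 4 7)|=|(0 16 10 6 5 1 12 11 7)(13 14)|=18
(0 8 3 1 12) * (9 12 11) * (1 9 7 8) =[1, 11, 2, 9, 4, 5, 6, 8, 3, 12, 10, 7, 0] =(0 1 11 7 8 3 9 12)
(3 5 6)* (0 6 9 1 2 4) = (0 6 3 5 9 1 2 4) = [6, 2, 4, 5, 0, 9, 3, 7, 8, 1]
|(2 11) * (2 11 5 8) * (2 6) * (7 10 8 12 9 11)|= |(2 5 12 9 11 7 10 8 6)|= 9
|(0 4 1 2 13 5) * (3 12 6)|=6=|(0 4 1 2 13 5)(3 12 6)|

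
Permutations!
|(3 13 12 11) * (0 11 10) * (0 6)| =7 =|(0 11 3 13 12 10 6)|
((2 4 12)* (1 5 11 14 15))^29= ((1 5 11 14 15)(2 4 12))^29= (1 15 14 11 5)(2 12 4)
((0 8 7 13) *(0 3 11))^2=(0 7 3)(8 13 11)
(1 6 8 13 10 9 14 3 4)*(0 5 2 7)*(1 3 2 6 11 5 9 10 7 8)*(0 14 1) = [9, 11, 8, 4, 3, 6, 0, 14, 13, 1, 10, 5, 12, 7, 2] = (0 9 1 11 5 6)(2 8 13 7 14)(3 4)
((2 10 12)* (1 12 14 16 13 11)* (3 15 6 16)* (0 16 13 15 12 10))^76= (0 13 14)(1 12 15)(2 6 10)(3 16 11)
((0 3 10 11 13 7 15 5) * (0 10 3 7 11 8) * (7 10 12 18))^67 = (0 10 8)(5 18 15 12 7)(11 13)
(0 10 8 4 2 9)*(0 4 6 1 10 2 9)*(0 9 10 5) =(0 2 9 4 10 8 6 1 5) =[2, 5, 9, 3, 10, 0, 1, 7, 6, 4, 8]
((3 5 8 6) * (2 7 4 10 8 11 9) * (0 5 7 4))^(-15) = (0 8 9 7 10 11 3 4 5 6 2)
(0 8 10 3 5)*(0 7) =[8, 1, 2, 5, 4, 7, 6, 0, 10, 9, 3] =(0 8 10 3 5 7)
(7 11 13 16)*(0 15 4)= (0 15 4)(7 11 13 16)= [15, 1, 2, 3, 0, 5, 6, 11, 8, 9, 10, 13, 12, 16, 14, 4, 7]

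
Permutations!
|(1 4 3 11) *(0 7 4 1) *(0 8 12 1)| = 8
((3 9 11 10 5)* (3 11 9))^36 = ((5 11 10))^36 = (11)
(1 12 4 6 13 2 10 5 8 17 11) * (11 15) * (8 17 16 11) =(1 12 4 6 13 2 10 5 17 15 8 16 11) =[0, 12, 10, 3, 6, 17, 13, 7, 16, 9, 5, 1, 4, 2, 14, 8, 11, 15]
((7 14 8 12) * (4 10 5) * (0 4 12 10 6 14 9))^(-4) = (0 5 6 7 8)(4 12 14 9 10)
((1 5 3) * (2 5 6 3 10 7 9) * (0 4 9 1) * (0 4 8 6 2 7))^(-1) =(0 10 5 2 1 7 9 4 3 6 8)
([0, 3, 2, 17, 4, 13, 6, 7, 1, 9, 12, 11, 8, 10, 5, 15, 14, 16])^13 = (1 16 13 8 17 5 12 3 14 10)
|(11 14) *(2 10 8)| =|(2 10 8)(11 14)| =6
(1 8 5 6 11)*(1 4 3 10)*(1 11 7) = (1 8 5 6 7)(3 10 11 4) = [0, 8, 2, 10, 3, 6, 7, 1, 5, 9, 11, 4]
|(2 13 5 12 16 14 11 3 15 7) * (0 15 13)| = 28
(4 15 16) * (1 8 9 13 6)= [0, 8, 2, 3, 15, 5, 1, 7, 9, 13, 10, 11, 12, 6, 14, 16, 4]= (1 8 9 13 6)(4 15 16)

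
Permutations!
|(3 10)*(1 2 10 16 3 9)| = 4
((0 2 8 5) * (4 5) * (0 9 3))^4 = (0 5 2 9 8 3 4)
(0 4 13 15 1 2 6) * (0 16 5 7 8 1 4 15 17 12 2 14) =(0 15 4 13 17 12 2 6 16 5 7 8 1 14) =[15, 14, 6, 3, 13, 7, 16, 8, 1, 9, 10, 11, 2, 17, 0, 4, 5, 12]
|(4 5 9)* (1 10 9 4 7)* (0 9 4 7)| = 10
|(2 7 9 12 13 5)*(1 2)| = 7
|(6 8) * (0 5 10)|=|(0 5 10)(6 8)|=6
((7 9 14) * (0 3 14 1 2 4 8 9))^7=((0 3 14 7)(1 2 4 8 9))^7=(0 7 14 3)(1 4 9 2 8)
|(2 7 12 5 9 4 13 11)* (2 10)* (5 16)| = 10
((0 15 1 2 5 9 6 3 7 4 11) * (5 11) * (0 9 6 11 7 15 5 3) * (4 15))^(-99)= (1 2 7 15)(3 4)(9 11)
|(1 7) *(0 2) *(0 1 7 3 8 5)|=6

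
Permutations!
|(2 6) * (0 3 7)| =|(0 3 7)(2 6)| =6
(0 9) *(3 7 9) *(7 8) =(0 3 8 7 9) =[3, 1, 2, 8, 4, 5, 6, 9, 7, 0]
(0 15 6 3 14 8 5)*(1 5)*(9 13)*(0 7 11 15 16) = (0 16)(1 5 7 11 15 6 3 14 8)(9 13) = [16, 5, 2, 14, 4, 7, 3, 11, 1, 13, 10, 15, 12, 9, 8, 6, 0]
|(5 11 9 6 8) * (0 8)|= 6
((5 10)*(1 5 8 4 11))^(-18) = ((1 5 10 8 4 11))^(-18) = (11)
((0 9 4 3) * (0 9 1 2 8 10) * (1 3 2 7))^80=(0 4 10 9 8 3 2)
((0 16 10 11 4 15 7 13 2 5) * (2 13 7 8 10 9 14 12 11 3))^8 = (0 8 14 2 4 16 10 12 5 15 9 3 11)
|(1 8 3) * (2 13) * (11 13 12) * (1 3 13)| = 6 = |(1 8 13 2 12 11)|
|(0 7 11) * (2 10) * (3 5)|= |(0 7 11)(2 10)(3 5)|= 6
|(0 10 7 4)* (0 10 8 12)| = 3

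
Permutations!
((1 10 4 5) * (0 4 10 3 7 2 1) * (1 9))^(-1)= (10)(0 5 4)(1 9 2 7 3)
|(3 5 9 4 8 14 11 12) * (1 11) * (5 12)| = 14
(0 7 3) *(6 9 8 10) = [7, 1, 2, 0, 4, 5, 9, 3, 10, 8, 6] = (0 7 3)(6 9 8 10)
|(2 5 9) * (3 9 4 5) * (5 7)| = |(2 3 9)(4 7 5)| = 3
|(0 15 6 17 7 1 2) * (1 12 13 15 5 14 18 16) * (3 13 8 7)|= 105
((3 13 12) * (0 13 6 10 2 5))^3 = ((0 13 12 3 6 10 2 5))^3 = (0 3 2 13 6 5 12 10)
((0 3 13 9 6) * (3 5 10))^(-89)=(0 10 13 6 5 3 9)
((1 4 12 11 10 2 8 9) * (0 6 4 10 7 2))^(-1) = (0 10 1 9 8 2 7 11 12 4 6)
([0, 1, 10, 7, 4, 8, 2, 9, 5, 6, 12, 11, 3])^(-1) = (2 6 9 7 3 12 10)(5 8)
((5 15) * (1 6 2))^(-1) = ((1 6 2)(5 15))^(-1) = (1 2 6)(5 15)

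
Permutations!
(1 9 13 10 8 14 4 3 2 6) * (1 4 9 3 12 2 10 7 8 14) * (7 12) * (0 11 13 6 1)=[11, 3, 1, 10, 7, 5, 4, 8, 0, 6, 14, 13, 2, 12, 9]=(0 11 13 12 2 1 3 10 14 9 6 4 7 8)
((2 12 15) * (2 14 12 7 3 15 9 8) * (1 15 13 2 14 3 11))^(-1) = ((1 15 3 13 2 7 11)(8 14 12 9))^(-1) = (1 11 7 2 13 3 15)(8 9 12 14)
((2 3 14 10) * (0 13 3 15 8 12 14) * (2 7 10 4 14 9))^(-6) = ((0 13 3)(2 15 8 12 9)(4 14)(7 10))^(-6) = (2 9 12 8 15)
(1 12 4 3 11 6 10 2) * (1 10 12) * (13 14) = (2 10)(3 11 6 12 4)(13 14) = [0, 1, 10, 11, 3, 5, 12, 7, 8, 9, 2, 6, 4, 14, 13]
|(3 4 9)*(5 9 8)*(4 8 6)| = 4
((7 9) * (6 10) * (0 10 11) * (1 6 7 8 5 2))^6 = (0 2 7 6 8)(1 9 11 5 10)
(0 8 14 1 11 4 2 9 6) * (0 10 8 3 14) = (0 3 14 1 11 4 2 9 6 10 8) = [3, 11, 9, 14, 2, 5, 10, 7, 0, 6, 8, 4, 12, 13, 1]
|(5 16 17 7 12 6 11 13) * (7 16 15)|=|(5 15 7 12 6 11 13)(16 17)|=14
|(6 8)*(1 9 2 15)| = 4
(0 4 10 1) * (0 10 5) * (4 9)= (0 9 4 5)(1 10)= [9, 10, 2, 3, 5, 0, 6, 7, 8, 4, 1]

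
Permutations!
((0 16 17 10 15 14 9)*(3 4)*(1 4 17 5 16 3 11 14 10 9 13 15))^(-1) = ((0 3 17 9)(1 4 11 14 13 15 10)(5 16))^(-1) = (0 9 17 3)(1 10 15 13 14 11 4)(5 16)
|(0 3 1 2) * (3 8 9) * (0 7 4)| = |(0 8 9 3 1 2 7 4)| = 8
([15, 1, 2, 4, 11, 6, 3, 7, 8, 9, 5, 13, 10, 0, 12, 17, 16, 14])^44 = (0 3 12)(4 10 15)(5 17 11)(6 14 13)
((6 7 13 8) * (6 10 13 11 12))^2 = ((6 7 11 12)(8 10 13))^2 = (6 11)(7 12)(8 13 10)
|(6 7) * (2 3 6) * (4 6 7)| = |(2 3 7)(4 6)| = 6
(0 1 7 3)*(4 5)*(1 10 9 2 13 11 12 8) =(0 10 9 2 13 11 12 8 1 7 3)(4 5) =[10, 7, 13, 0, 5, 4, 6, 3, 1, 2, 9, 12, 8, 11]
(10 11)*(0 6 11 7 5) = (0 6 11 10 7 5) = [6, 1, 2, 3, 4, 0, 11, 5, 8, 9, 7, 10]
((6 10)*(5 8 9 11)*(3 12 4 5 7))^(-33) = (3 7 11 9 8 5 4 12)(6 10) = ((3 12 4 5 8 9 11 7)(6 10))^(-33)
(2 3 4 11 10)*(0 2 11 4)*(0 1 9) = [2, 9, 3, 1, 4, 5, 6, 7, 8, 0, 11, 10] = (0 2 3 1 9)(10 11)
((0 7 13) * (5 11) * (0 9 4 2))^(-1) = (0 2 4 9 13 7)(5 11)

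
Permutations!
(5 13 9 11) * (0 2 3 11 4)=[2, 1, 3, 11, 0, 13, 6, 7, 8, 4, 10, 5, 12, 9]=(0 2 3 11 5 13 9 4)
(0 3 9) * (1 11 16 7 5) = (0 3 9)(1 11 16 7 5) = [3, 11, 2, 9, 4, 1, 6, 5, 8, 0, 10, 16, 12, 13, 14, 15, 7]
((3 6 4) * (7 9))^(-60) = (9)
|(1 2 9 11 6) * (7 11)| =|(1 2 9 7 11 6)| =6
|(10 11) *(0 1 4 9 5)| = 10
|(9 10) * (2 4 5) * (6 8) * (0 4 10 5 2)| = |(0 4 2 10 9 5)(6 8)| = 6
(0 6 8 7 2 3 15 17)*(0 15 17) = (0 6 8 7 2 3 17 15) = [6, 1, 3, 17, 4, 5, 8, 2, 7, 9, 10, 11, 12, 13, 14, 0, 16, 15]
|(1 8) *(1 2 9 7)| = 5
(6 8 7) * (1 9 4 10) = (1 9 4 10)(6 8 7) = [0, 9, 2, 3, 10, 5, 8, 6, 7, 4, 1]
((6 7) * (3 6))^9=((3 6 7))^9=(7)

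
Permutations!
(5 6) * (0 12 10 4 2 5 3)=(0 12 10 4 2 5 6 3)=[12, 1, 5, 0, 2, 6, 3, 7, 8, 9, 4, 11, 10]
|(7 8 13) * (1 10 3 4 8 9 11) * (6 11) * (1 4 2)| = |(1 10 3 2)(4 8 13 7 9 6 11)| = 28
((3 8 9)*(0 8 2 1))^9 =(0 3)(1 9)(2 8)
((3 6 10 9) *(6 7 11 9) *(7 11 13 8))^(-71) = (3 11 9)(6 10)(7 13 8)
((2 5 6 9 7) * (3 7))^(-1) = ((2 5 6 9 3 7))^(-1) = (2 7 3 9 6 5)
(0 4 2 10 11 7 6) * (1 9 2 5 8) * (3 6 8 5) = (0 4 3 6)(1 9 2 10 11 7 8) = [4, 9, 10, 6, 3, 5, 0, 8, 1, 2, 11, 7]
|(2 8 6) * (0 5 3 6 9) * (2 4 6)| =|(0 5 3 2 8 9)(4 6)| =6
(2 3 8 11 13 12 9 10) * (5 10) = (2 3 8 11 13 12 9 5 10) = [0, 1, 3, 8, 4, 10, 6, 7, 11, 5, 2, 13, 9, 12]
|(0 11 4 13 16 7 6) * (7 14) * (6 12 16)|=|(0 11 4 13 6)(7 12 16 14)|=20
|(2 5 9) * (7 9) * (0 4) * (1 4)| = |(0 1 4)(2 5 7 9)| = 12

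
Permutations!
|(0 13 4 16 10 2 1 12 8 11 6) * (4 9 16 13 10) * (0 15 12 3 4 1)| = 30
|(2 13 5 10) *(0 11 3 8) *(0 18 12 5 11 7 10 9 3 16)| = |(0 7 10 2 13 11 16)(3 8 18 12 5 9)| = 42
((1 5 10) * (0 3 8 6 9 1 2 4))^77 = (0 10 9 3 2 1 8 4 5 6)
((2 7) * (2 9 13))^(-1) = (2 13 9 7)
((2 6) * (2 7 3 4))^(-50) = ((2 6 7 3 4))^(-50) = (7)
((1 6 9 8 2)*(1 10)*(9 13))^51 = ((1 6 13 9 8 2 10))^51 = (1 13 8 10 6 9 2)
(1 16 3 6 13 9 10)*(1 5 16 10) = [0, 10, 2, 6, 4, 16, 13, 7, 8, 1, 5, 11, 12, 9, 14, 15, 3] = (1 10 5 16 3 6 13 9)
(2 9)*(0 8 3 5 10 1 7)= (0 8 3 5 10 1 7)(2 9)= [8, 7, 9, 5, 4, 10, 6, 0, 3, 2, 1]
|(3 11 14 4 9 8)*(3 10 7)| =8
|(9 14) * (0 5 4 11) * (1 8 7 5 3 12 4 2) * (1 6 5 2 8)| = |(0 3 12 4 11)(2 6 5 8 7)(9 14)| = 10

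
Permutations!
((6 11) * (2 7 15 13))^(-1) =(2 13 15 7)(6 11)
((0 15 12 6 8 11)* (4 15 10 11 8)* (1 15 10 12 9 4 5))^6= ((0 12 6 5 1 15 9 4 10 11))^6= (0 9 6 10 1)(4 5 11 15 12)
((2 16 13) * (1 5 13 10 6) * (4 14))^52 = (1 2 6 13 10 5 16)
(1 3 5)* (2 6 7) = (1 3 5)(2 6 7) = [0, 3, 6, 5, 4, 1, 7, 2]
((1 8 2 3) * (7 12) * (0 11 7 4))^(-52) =(0 12 11 4 7)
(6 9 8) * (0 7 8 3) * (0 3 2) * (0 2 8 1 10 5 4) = (0 7 1 10 5 4)(6 9 8) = [7, 10, 2, 3, 0, 4, 9, 1, 6, 8, 5]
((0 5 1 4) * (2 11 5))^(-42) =((0 2 11 5 1 4))^(-42) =(11)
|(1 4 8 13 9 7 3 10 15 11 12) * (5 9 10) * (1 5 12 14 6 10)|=|(1 4 8 13)(3 12 5 9 7)(6 10 15 11 14)|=20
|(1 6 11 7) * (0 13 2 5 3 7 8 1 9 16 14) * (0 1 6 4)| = 33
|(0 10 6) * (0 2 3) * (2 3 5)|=4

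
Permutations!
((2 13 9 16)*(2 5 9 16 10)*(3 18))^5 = (2 10 9 5 16 13)(3 18)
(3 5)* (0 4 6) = (0 4 6)(3 5) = [4, 1, 2, 5, 6, 3, 0]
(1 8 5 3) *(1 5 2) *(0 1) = (0 1 8 2)(3 5) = [1, 8, 0, 5, 4, 3, 6, 7, 2]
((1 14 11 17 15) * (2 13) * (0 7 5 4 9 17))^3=(0 4 15 11 5 17 14 7 9 1)(2 13)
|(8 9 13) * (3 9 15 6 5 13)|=10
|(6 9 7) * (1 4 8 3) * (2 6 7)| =|(1 4 8 3)(2 6 9)| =12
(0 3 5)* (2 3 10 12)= [10, 1, 3, 5, 4, 0, 6, 7, 8, 9, 12, 11, 2]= (0 10 12 2 3 5)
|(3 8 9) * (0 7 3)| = 5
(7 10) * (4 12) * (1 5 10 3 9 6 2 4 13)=(1 5 10 7 3 9 6 2 4 12 13)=[0, 5, 4, 9, 12, 10, 2, 3, 8, 6, 7, 11, 13, 1]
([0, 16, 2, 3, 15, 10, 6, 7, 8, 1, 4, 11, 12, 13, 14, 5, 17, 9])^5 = (1 16 17 9)(4 15 5 10)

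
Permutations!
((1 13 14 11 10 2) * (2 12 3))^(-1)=(1 2 3 12 10 11 14 13)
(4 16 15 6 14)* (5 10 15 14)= [0, 1, 2, 3, 16, 10, 5, 7, 8, 9, 15, 11, 12, 13, 4, 6, 14]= (4 16 14)(5 10 15 6)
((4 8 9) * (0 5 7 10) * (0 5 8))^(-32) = (5 7 10)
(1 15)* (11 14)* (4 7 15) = (1 4 7 15)(11 14) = [0, 4, 2, 3, 7, 5, 6, 15, 8, 9, 10, 14, 12, 13, 11, 1]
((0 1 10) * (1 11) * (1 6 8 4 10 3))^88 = ((0 11 6 8 4 10)(1 3))^88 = (0 4 6)(8 11 10)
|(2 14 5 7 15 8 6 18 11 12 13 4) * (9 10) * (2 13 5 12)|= |(2 14 12 5 7 15 8 6 18 11)(4 13)(9 10)|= 10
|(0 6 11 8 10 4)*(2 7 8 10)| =15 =|(0 6 11 10 4)(2 7 8)|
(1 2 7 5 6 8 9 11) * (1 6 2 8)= [0, 8, 7, 3, 4, 2, 1, 5, 9, 11, 10, 6]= (1 8 9 11 6)(2 7 5)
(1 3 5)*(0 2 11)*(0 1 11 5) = [2, 3, 5, 0, 4, 11, 6, 7, 8, 9, 10, 1] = (0 2 5 11 1 3)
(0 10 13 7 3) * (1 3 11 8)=(0 10 13 7 11 8 1 3)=[10, 3, 2, 0, 4, 5, 6, 11, 1, 9, 13, 8, 12, 7]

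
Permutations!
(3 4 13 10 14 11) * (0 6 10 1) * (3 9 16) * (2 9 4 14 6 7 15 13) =[7, 0, 9, 14, 2, 5, 10, 15, 8, 16, 6, 4, 12, 1, 11, 13, 3] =(0 7 15 13 1)(2 9 16 3 14 11 4)(6 10)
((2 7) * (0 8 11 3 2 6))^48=((0 8 11 3 2 7 6))^48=(0 6 7 2 3 11 8)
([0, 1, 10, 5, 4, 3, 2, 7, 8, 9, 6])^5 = [0, 1, 6, 5, 4, 3, 10, 7, 8, 9, 2]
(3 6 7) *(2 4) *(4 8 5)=(2 8 5 4)(3 6 7)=[0, 1, 8, 6, 2, 4, 7, 3, 5]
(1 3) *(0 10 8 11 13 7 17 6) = (0 10 8 11 13 7 17 6)(1 3) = [10, 3, 2, 1, 4, 5, 0, 17, 11, 9, 8, 13, 12, 7, 14, 15, 16, 6]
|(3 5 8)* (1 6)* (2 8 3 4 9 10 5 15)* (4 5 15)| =|(1 6)(2 8 5 3 4 9 10 15)| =8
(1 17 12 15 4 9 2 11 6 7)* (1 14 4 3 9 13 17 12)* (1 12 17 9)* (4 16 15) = [0, 17, 11, 1, 13, 5, 7, 14, 8, 2, 10, 6, 4, 9, 16, 3, 15, 12] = (1 17 12 4 13 9 2 11 6 7 14 16 15 3)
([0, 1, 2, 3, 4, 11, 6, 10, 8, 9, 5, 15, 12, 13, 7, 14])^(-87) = (5 14)(7 11)(10 15)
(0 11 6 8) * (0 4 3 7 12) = (0 11 6 8 4 3 7 12) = [11, 1, 2, 7, 3, 5, 8, 12, 4, 9, 10, 6, 0]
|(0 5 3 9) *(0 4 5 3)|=5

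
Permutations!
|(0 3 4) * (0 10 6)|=|(0 3 4 10 6)|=5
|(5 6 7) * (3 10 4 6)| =6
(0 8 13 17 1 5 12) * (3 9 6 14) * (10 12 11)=[8, 5, 2, 9, 4, 11, 14, 7, 13, 6, 12, 10, 0, 17, 3, 15, 16, 1]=(0 8 13 17 1 5 11 10 12)(3 9 6 14)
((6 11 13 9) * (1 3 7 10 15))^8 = ((1 3 7 10 15)(6 11 13 9))^8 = (1 10 3 15 7)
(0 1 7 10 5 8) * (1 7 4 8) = (0 7 10 5 1 4 8) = [7, 4, 2, 3, 8, 1, 6, 10, 0, 9, 5]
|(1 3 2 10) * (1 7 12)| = 6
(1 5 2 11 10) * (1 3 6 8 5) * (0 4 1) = (0 4 1)(2 11 10 3 6 8 5) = [4, 0, 11, 6, 1, 2, 8, 7, 5, 9, 3, 10]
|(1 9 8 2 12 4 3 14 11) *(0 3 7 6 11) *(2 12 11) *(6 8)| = |(0 3 14)(1 9 6 2 11)(4 7 8 12)| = 60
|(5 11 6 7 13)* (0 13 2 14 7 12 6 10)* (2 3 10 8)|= 10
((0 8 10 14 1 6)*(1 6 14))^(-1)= (0 6 14 1 10 8)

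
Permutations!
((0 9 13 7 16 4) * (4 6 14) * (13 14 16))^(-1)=(0 4 14 9)(6 16)(7 13)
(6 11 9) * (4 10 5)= [0, 1, 2, 3, 10, 4, 11, 7, 8, 6, 5, 9]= (4 10 5)(6 11 9)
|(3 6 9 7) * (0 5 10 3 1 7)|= 6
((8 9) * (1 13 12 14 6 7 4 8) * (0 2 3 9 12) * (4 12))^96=((0 2 3 9 1 13)(4 8)(6 7 12 14))^96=(14)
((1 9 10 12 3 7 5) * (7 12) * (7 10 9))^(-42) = (12)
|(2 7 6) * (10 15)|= 6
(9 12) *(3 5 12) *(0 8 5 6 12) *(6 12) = (0 8 5)(3 12 9) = [8, 1, 2, 12, 4, 0, 6, 7, 5, 3, 10, 11, 9]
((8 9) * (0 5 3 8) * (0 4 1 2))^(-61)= ((0 5 3 8 9 4 1 2))^(-61)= (0 8 1 5 9 2 3 4)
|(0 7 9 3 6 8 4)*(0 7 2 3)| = |(0 2 3 6 8 4 7 9)| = 8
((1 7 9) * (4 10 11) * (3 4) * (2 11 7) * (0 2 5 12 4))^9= (0 2 11 3)(1 12 10 9 5 4 7)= ((0 2 11 3)(1 5 12 4 10 7 9))^9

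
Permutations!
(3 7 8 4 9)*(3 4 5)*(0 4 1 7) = (0 4 9 1 7 8 5 3) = [4, 7, 2, 0, 9, 3, 6, 8, 5, 1]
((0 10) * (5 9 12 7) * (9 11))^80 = (12)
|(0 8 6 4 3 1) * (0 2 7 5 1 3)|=4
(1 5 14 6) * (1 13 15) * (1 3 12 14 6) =[0, 5, 2, 12, 4, 6, 13, 7, 8, 9, 10, 11, 14, 15, 1, 3] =(1 5 6 13 15 3 12 14)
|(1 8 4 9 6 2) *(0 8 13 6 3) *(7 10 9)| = |(0 8 4 7 10 9 3)(1 13 6 2)| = 28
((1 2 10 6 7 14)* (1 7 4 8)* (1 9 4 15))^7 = (1 10 15 2 6)(4 8 9)(7 14)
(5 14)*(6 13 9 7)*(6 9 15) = (5 14)(6 13 15)(7 9) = [0, 1, 2, 3, 4, 14, 13, 9, 8, 7, 10, 11, 12, 15, 5, 6]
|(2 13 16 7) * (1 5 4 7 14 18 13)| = 20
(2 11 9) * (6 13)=[0, 1, 11, 3, 4, 5, 13, 7, 8, 2, 10, 9, 12, 6]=(2 11 9)(6 13)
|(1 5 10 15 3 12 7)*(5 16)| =8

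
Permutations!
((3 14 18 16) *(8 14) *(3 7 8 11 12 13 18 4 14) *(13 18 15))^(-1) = (3 8 7 16 18 12 11)(4 14)(13 15)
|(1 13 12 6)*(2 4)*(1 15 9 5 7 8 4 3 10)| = |(1 13 12 6 15 9 5 7 8 4 2 3 10)| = 13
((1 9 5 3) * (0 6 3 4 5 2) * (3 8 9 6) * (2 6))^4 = (6 8 9)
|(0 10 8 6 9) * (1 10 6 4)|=|(0 6 9)(1 10 8 4)|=12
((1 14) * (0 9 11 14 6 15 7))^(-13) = (0 14 15 9 1 7 11 6)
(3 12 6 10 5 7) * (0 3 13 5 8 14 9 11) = (0 3 12 6 10 8 14 9 11)(5 7 13) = [3, 1, 2, 12, 4, 7, 10, 13, 14, 11, 8, 0, 6, 5, 9]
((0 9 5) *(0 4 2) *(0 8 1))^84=(9)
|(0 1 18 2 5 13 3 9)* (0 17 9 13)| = 10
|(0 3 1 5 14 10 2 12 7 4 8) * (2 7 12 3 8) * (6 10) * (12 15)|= 18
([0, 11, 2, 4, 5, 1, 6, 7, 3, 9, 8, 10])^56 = [0, 1, 2, 3, 4, 5, 6, 7, 8, 9, 10, 11]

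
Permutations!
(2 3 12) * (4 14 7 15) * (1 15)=(1 15 4 14 7)(2 3 12)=[0, 15, 3, 12, 14, 5, 6, 1, 8, 9, 10, 11, 2, 13, 7, 4]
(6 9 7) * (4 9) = (4 9 7 6) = [0, 1, 2, 3, 9, 5, 4, 6, 8, 7]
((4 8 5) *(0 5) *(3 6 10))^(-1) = (0 8 4 5)(3 10 6)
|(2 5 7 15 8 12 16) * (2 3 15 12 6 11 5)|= |(3 15 8 6 11 5 7 12 16)|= 9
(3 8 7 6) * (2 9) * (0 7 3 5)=(0 7 6 5)(2 9)(3 8)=[7, 1, 9, 8, 4, 0, 5, 6, 3, 2]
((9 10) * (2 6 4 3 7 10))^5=(2 10 3 6 9 7 4)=((2 6 4 3 7 10 9))^5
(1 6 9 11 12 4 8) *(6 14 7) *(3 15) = (1 14 7 6 9 11 12 4 8)(3 15) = [0, 14, 2, 15, 8, 5, 9, 6, 1, 11, 10, 12, 4, 13, 7, 3]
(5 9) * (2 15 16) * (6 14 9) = (2 15 16)(5 6 14 9) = [0, 1, 15, 3, 4, 6, 14, 7, 8, 5, 10, 11, 12, 13, 9, 16, 2]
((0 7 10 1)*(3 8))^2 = (0 10)(1 7)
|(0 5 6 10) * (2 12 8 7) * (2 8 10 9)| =14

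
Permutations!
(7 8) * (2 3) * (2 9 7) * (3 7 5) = (2 7 8)(3 9 5) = [0, 1, 7, 9, 4, 3, 6, 8, 2, 5]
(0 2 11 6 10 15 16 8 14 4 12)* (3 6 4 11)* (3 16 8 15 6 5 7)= (0 2 16 15 8 14 11 4 12)(3 5 7)(6 10)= [2, 1, 16, 5, 12, 7, 10, 3, 14, 9, 6, 4, 0, 13, 11, 8, 15]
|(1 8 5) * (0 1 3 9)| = |(0 1 8 5 3 9)| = 6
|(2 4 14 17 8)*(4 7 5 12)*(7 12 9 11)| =|(2 12 4 14 17 8)(5 9 11 7)| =12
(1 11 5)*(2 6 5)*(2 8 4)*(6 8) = (1 11 6 5)(2 8 4) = [0, 11, 8, 3, 2, 1, 5, 7, 4, 9, 10, 6]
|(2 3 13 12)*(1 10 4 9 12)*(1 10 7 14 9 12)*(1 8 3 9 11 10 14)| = 10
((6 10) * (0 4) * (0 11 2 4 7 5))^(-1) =((0 7 5)(2 4 11)(6 10))^(-1) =(0 5 7)(2 11 4)(6 10)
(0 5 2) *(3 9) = (0 5 2)(3 9) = [5, 1, 0, 9, 4, 2, 6, 7, 8, 3]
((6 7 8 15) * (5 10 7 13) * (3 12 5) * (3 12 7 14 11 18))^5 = (3 13 11 15 10 7 12 18 6 14 8 5)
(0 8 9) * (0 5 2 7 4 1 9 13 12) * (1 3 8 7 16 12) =(0 7 4 3 8 13 1 9 5 2 16 12) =[7, 9, 16, 8, 3, 2, 6, 4, 13, 5, 10, 11, 0, 1, 14, 15, 12]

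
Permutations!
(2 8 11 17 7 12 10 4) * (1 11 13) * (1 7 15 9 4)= (1 11 17 15 9 4 2 8 13 7 12 10)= [0, 11, 8, 3, 2, 5, 6, 12, 13, 4, 1, 17, 10, 7, 14, 9, 16, 15]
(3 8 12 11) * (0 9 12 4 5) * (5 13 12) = (0 9 5)(3 8 4 13 12 11) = [9, 1, 2, 8, 13, 0, 6, 7, 4, 5, 10, 3, 11, 12]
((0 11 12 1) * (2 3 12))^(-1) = (0 1 12 3 2 11)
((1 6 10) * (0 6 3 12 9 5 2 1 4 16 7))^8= (0 10 16)(1 12 5)(2 3 9)(4 7 6)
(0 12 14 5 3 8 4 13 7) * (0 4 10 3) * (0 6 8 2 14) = [12, 1, 14, 2, 13, 6, 8, 4, 10, 9, 3, 11, 0, 7, 5] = (0 12)(2 14 5 6 8 10 3)(4 13 7)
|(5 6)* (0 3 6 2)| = 5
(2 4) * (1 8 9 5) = (1 8 9 5)(2 4) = [0, 8, 4, 3, 2, 1, 6, 7, 9, 5]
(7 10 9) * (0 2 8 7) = (0 2 8 7 10 9) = [2, 1, 8, 3, 4, 5, 6, 10, 7, 0, 9]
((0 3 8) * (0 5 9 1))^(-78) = (9)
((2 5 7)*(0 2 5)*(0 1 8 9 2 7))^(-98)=(0 7 5)(1 9)(2 8)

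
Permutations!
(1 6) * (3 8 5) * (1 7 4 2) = [0, 6, 1, 8, 2, 3, 7, 4, 5] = (1 6 7 4 2)(3 8 5)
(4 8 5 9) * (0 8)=(0 8 5 9 4)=[8, 1, 2, 3, 0, 9, 6, 7, 5, 4]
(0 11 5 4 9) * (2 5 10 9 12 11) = (0 2 5 4 12 11 10 9) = [2, 1, 5, 3, 12, 4, 6, 7, 8, 0, 9, 10, 11]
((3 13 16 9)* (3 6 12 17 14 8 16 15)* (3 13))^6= ((6 12 17 14 8 16 9)(13 15))^6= (6 9 16 8 14 17 12)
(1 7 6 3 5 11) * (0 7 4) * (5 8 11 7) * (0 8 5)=(1 4 8 11)(3 5 7 6)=[0, 4, 2, 5, 8, 7, 3, 6, 11, 9, 10, 1]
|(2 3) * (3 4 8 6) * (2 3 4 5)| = |(2 5)(4 8 6)| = 6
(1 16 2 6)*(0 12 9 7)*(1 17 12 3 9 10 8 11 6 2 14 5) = (0 3 9 7)(1 16 14 5)(6 17 12 10 8 11) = [3, 16, 2, 9, 4, 1, 17, 0, 11, 7, 8, 6, 10, 13, 5, 15, 14, 12]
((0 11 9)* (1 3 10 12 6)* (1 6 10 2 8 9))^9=((0 11 1 3 2 8 9)(10 12))^9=(0 1 2 9 11 3 8)(10 12)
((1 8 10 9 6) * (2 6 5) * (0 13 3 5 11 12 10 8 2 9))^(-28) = (0 9)(1 6 2)(3 12)(5 10)(11 13)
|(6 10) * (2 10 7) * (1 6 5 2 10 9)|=|(1 6 7 10 5 2 9)|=7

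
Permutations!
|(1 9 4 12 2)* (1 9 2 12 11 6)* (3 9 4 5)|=|(12)(1 2 4 11 6)(3 9 5)|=15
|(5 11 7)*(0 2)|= 6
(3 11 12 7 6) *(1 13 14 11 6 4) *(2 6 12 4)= (1 13 14 11 4)(2 6 3 12 7)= [0, 13, 6, 12, 1, 5, 3, 2, 8, 9, 10, 4, 7, 14, 11]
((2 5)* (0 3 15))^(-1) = (0 15 3)(2 5)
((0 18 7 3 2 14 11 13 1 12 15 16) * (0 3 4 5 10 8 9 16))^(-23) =((0 18 7 4 5 10 8 9 16 3 2 14 11 13 1 12 15))^(-23) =(0 14 10 15 2 5 12 3 4 1 16 7 13 9 18 11 8)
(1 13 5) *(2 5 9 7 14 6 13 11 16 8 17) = (1 11 16 8 17 2 5)(6 13 9 7 14) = [0, 11, 5, 3, 4, 1, 13, 14, 17, 7, 10, 16, 12, 9, 6, 15, 8, 2]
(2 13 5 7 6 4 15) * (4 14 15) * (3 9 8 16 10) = (2 13 5 7 6 14 15)(3 9 8 16 10) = [0, 1, 13, 9, 4, 7, 14, 6, 16, 8, 3, 11, 12, 5, 15, 2, 10]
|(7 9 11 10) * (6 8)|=|(6 8)(7 9 11 10)|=4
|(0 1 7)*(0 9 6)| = |(0 1 7 9 6)| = 5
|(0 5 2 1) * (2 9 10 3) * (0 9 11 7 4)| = 5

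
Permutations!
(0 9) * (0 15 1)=(0 9 15 1)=[9, 0, 2, 3, 4, 5, 6, 7, 8, 15, 10, 11, 12, 13, 14, 1]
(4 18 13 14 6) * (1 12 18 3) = [0, 12, 2, 1, 3, 5, 4, 7, 8, 9, 10, 11, 18, 14, 6, 15, 16, 17, 13] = (1 12 18 13 14 6 4 3)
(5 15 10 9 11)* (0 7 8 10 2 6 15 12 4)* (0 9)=(0 7 8 10)(2 6 15)(4 9 11 5 12)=[7, 1, 6, 3, 9, 12, 15, 8, 10, 11, 0, 5, 4, 13, 14, 2]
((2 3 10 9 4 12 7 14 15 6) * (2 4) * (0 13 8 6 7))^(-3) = (15)(0 6)(2 3 10 9)(4 13)(8 12)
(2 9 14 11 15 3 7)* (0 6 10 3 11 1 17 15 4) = (0 6 10 3 7 2 9 14 1 17 15 11 4) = [6, 17, 9, 7, 0, 5, 10, 2, 8, 14, 3, 4, 12, 13, 1, 11, 16, 15]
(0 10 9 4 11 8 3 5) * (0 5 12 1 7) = [10, 7, 2, 12, 11, 5, 6, 0, 3, 4, 9, 8, 1] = (0 10 9 4 11 8 3 12 1 7)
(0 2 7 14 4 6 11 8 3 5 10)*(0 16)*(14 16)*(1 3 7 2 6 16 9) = (0 6 11 8 7 9 1 3 5 10 14 4 16) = [6, 3, 2, 5, 16, 10, 11, 9, 7, 1, 14, 8, 12, 13, 4, 15, 0]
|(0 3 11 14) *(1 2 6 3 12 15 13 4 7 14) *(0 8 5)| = 45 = |(0 12 15 13 4 7 14 8 5)(1 2 6 3 11)|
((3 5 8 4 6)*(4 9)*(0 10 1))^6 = (10)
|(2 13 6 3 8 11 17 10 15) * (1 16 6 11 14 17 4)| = |(1 16 6 3 8 14 17 10 15 2 13 11 4)| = 13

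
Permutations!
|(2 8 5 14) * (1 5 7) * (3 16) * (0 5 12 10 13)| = 10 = |(0 5 14 2 8 7 1 12 10 13)(3 16)|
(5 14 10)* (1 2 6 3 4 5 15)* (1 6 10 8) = (1 2 10 15 6 3 4 5 14 8) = [0, 2, 10, 4, 5, 14, 3, 7, 1, 9, 15, 11, 12, 13, 8, 6]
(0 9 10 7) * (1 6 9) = (0 1 6 9 10 7) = [1, 6, 2, 3, 4, 5, 9, 0, 8, 10, 7]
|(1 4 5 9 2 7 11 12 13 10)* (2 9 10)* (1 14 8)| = 30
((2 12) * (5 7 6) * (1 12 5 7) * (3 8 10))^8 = (12)(3 10 8) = ((1 12 2 5)(3 8 10)(6 7))^8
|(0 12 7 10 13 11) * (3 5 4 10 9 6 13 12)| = 11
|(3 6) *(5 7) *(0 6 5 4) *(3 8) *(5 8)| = |(0 6 5 7 4)(3 8)| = 10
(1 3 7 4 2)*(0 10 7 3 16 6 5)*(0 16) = (0 10 7 4 2 1)(5 16 6) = [10, 0, 1, 3, 2, 16, 5, 4, 8, 9, 7, 11, 12, 13, 14, 15, 6]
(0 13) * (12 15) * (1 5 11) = (0 13)(1 5 11)(12 15) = [13, 5, 2, 3, 4, 11, 6, 7, 8, 9, 10, 1, 15, 0, 14, 12]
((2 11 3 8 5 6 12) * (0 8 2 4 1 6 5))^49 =((0 8)(1 6 12 4)(2 11 3))^49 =(0 8)(1 6 12 4)(2 11 3)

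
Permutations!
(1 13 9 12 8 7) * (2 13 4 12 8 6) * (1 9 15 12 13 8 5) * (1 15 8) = (1 4 13 8 7 9 5 15 12 6 2) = [0, 4, 1, 3, 13, 15, 2, 9, 7, 5, 10, 11, 6, 8, 14, 12]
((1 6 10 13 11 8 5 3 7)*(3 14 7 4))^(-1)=((1 6 10 13 11 8 5 14 7)(3 4))^(-1)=(1 7 14 5 8 11 13 10 6)(3 4)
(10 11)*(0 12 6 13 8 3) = (0 12 6 13 8 3)(10 11) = [12, 1, 2, 0, 4, 5, 13, 7, 3, 9, 11, 10, 6, 8]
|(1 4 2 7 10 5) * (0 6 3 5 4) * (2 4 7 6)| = 6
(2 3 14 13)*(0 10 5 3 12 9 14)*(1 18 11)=[10, 18, 12, 0, 4, 3, 6, 7, 8, 14, 5, 1, 9, 2, 13, 15, 16, 17, 11]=(0 10 5 3)(1 18 11)(2 12 9 14 13)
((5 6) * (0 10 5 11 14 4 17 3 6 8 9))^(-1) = (0 9 8 5 10)(3 17 4 14 11 6)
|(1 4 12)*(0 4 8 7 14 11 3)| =|(0 4 12 1 8 7 14 11 3)| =9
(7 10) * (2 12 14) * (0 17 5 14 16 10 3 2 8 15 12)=(0 17 5 14 8 15 12 16 10 7 3 2)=[17, 1, 0, 2, 4, 14, 6, 3, 15, 9, 7, 11, 16, 13, 8, 12, 10, 5]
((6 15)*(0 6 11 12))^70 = ((0 6 15 11 12))^70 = (15)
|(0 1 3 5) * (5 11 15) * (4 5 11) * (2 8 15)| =20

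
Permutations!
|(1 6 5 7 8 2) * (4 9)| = |(1 6 5 7 8 2)(4 9)| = 6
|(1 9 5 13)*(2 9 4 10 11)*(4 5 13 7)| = 9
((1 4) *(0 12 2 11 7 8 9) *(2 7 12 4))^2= (0 1 11 7 9 4 2 12 8)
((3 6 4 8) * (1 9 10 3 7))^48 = ((1 9 10 3 6 4 8 7))^48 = (10)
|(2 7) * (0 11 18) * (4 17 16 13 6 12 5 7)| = |(0 11 18)(2 4 17 16 13 6 12 5 7)| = 9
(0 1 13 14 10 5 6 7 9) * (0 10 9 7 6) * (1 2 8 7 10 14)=(0 2 8 7 10 5)(1 13)(9 14)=[2, 13, 8, 3, 4, 0, 6, 10, 7, 14, 5, 11, 12, 1, 9]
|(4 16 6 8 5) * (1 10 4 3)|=|(1 10 4 16 6 8 5 3)|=8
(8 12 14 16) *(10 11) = (8 12 14 16)(10 11) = [0, 1, 2, 3, 4, 5, 6, 7, 12, 9, 11, 10, 14, 13, 16, 15, 8]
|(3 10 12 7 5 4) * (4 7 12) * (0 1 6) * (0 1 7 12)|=|(0 7 5 12)(1 6)(3 10 4)|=12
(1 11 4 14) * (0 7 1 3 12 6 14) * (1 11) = [7, 1, 2, 12, 0, 5, 14, 11, 8, 9, 10, 4, 6, 13, 3] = (0 7 11 4)(3 12 6 14)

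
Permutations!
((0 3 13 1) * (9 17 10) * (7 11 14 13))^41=(0 1 13 14 11 7 3)(9 10 17)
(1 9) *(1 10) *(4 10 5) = [0, 9, 2, 3, 10, 4, 6, 7, 8, 5, 1] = (1 9 5 4 10)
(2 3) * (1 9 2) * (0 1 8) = (0 1 9 2 3 8) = [1, 9, 3, 8, 4, 5, 6, 7, 0, 2]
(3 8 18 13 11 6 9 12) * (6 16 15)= (3 8 18 13 11 16 15 6 9 12)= [0, 1, 2, 8, 4, 5, 9, 7, 18, 12, 10, 16, 3, 11, 14, 6, 15, 17, 13]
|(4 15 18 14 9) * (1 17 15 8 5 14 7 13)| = |(1 17 15 18 7 13)(4 8 5 14 9)| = 30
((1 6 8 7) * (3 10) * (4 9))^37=((1 6 8 7)(3 10)(4 9))^37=(1 6 8 7)(3 10)(4 9)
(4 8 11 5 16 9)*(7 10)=(4 8 11 5 16 9)(7 10)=[0, 1, 2, 3, 8, 16, 6, 10, 11, 4, 7, 5, 12, 13, 14, 15, 9]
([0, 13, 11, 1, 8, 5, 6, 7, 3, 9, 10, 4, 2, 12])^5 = [0, 4, 1, 11, 12, 5, 6, 7, 2, 9, 10, 13, 3, 8]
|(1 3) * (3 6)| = |(1 6 3)| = 3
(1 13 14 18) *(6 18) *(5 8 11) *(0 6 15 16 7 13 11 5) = (0 6 18 1 11)(5 8)(7 13 14 15 16) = [6, 11, 2, 3, 4, 8, 18, 13, 5, 9, 10, 0, 12, 14, 15, 16, 7, 17, 1]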